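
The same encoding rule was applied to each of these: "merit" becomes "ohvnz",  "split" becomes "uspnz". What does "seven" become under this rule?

Each letter shifts forward by (position + 2), i.e. 2, 3, 4, … — the shift grows by one for each successive letter.
Applying it to seven: s+2=u, e+3=h, v+4=z, e+5=j, n+6=t.

uhzjt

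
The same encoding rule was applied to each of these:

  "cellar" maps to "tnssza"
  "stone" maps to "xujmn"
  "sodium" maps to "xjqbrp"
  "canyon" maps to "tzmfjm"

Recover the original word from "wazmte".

c(2)→t(19) and e(4)→n(13) fit y≡23x+25 (mod 26); the inverse of 23 mod 26 is 17. This is an affine cipher: with a=0,…,z=25, each position x becomes (23x+25) mod 26.
Decoding wazmte: w(22)→17·(22−25)≡1=b; a(0)→17·(0−25)≡17=r; z(25)→17·(25−25)≡0=a; m(12)→17·(12−25)≡13=n; t(19)→17·(19−25)≡2=c; e(4)→17·(4−25)≡7=h (all mod 26).

branch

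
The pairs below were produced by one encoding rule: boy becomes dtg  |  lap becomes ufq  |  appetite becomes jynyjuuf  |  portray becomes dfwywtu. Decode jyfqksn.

The output letters match the input read backwards, each shifted +5: boy reversed is yob. The word is reversed, then every letter is shifted forward by 5.
Decoding jyfqksn: shift back: j−5=e, y−5=t, f−5=a, q−5=l, k−5=f, s−5=n, n−5=i → etalfni; then reverse → inflate.

inflate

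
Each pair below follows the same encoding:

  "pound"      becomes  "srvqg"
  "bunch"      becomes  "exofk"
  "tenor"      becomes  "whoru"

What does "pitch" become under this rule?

slufk

Shifts by position in pound: pos 0: p→s (+3), pos 1: o→r (+3), pos 2: u→v (+1), pos 3: n→q (+3), pos 4: d→g (+3) — repeating every 3. It's a Vigenère-style cipher with numeric key [3,3,1]: position i shifts by key[i mod 3].
On pitch: p+3=s, i+3=l, t+1=u, c+3=f, h+3=k.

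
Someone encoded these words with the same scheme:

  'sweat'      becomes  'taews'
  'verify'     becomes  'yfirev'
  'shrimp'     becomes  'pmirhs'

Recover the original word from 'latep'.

The output letters match the input read backwards: sweat reversed is taews. The word is simply reversed.
Undoing it on latep: then reverse → petal.

petal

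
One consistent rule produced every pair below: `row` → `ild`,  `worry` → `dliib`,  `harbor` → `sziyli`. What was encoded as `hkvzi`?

This is the alphabet-reversal cipher (Atbash): a becomes z, b becomes y, etc.
Undoing it on hkvzi: h↔s, k↔p, v↔e, z↔a, i↔r.

spear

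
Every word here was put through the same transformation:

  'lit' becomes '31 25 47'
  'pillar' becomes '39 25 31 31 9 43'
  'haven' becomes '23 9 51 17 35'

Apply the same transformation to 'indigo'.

l(#12)→31 and i(#9)→25: differences scale by 2, so n = 2·pos + 7. Each letter becomes 2×(its alphabet position, a=1..z=26) + 7.
For indigo: i=9→25, n=14→35, d=4→15, i=9→25, g=7→21, o=15→37.

25 35 15 25 21 37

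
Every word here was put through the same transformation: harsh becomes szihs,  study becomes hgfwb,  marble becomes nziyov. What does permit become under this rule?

kvinrg

Each pair mirrors across the alphabet (h↔s, a↔z, r↔i): positions sum to 25. This is the alphabet-reversal cipher (Atbash): a becomes z, b becomes y, etc.
Applying it to permit: p↔k, e↔v, r↔i, m↔n, i↔r, t↔g.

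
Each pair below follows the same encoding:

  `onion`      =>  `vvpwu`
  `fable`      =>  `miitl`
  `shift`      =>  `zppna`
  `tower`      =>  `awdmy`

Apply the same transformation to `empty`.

Shifts by position in onion: pos 0: o→v (+7), pos 1: n→v (+8), pos 2: i→p (+7), pos 3: o→w (+8) — repeating every 2. A repeating key of period 2 is used — shifts +7, +8 over and over.
On empty: e+7=l, m+8=u, p+7=w, t+8=b, y+7=f.

luwbf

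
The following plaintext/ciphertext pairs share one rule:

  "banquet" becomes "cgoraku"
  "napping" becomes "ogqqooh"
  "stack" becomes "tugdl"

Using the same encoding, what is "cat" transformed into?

dgu

The shift depends on letter class: consonant b→c is +1, but vowel a→g is +6. The rule splits by letter class: vowels +6, consonants +1.
Applying it to cat: c(cons)+1=d, a(vowel)+6=g, t(cons)+1=u.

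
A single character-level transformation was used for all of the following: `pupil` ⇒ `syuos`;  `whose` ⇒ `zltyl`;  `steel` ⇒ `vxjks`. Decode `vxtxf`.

story

In pupil: p→s is +3, u→y is +4, p→u is +5, i→o is +6 — the shift increases by 1 each position. Each letter shifts forward by (position + 3), i.e. 3, 4, 5, … — the shift grows by one for each successive letter.
Undoing it on vxtxf: v−3=s, x−4=t, t−5=o, x−6=r, f−7=y.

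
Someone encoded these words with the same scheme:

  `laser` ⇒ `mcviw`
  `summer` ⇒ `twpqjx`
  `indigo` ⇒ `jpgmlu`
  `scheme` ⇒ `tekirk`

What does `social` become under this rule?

Each letter shifts forward by (position + 1), i.e. 1, 2, 3, … — the shift grows by one for each successive letter.
On social: s+1=t, o+2=q, c+3=f, i+4=m, a+5=f, l+6=r.

tqfmfr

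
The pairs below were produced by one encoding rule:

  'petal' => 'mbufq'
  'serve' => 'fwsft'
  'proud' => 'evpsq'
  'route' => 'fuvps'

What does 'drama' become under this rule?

bnbse

Read the word backwards and shift each letter +1.
Applying it to drama: reverse → amard; then shift: a+1=b, m+1=n, a+1=b, r+1=s, d+1=e.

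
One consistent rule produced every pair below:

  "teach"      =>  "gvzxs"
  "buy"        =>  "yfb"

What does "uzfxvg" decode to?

faucet

Each pair mirrors across the alphabet (t↔g, e↔v, a↔z): positions sum to 25. Each letter is replaced by its mirror in the alphabet: a↔z, b↔y, c↔x, and so on (the Atbash cipher).
Decoding uzfxvg: u↔f, z↔a, f↔u, x↔c, v↔e, g↔t.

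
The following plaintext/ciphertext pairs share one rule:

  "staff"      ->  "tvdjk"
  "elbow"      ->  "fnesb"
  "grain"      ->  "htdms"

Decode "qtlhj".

pride

In staff: s→t is +1, t→v is +2, a→d is +3, f→j is +4 — the shift increases by 1 each position. Letter i (0-indexed) is shifted by i+1, so successive shifts are 1, 2, 3, ….
Reversing it on qtlhj: q−1=p, t−2=r, l−3=i, h−4=d, j−5=e.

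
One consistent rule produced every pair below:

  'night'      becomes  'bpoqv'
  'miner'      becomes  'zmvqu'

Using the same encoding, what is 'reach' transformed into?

The output letters match the input read backwards, each shifted +8: night reversed is thgin. Two steps: reverse the string, then apply a Caesar shift of +8.
For reach: reverse → hcaer; then shift: h+8=p, c+8=k, a+8=i, e+8=m, r+8=z.

pkimz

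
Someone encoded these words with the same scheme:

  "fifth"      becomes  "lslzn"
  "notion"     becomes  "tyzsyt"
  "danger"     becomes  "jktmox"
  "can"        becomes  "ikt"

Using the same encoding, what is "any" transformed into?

Vowels shift forward by 10 and consonants shift forward by 6.
For any: a(vowel)+10=k, n(cons)+6=t, y(cons)+6=e.

kte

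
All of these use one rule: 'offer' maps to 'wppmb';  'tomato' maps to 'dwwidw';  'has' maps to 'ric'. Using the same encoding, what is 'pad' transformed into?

zin

Vowels shift forward by 8 and consonants shift forward by 10.
For pad: p(cons)+10=z, a(vowel)+8=i, d(cons)+10=n.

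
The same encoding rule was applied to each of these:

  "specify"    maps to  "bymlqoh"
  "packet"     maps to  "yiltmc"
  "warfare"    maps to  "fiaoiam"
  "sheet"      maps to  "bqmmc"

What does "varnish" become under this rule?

The shift depends on letter class: consonant s→b is +9, but vowel e→m is +8. Vowels shift forward by 8 and consonants shift forward by 9.
On varnish: v(cons)+9=e, a(vowel)+8=i, r(cons)+9=a, n(cons)+9=w, i(vowel)+8=q, s(cons)+9=b, h(cons)+9=q.

eiawqbq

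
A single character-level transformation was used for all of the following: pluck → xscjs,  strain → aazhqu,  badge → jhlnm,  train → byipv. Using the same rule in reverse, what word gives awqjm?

spice

Shifts by position in pluck: pos 0: p→x (+8), pos 1: l→s (+7), pos 2: u→c (+8), pos 3: c→j (+7) — repeating every 2. A repeating key of period 2 is used — shifts +8, +7 over and over.
Decoding awqjm: a−8=s, w−7=p, q−8=i, j−7=c, m−8=e.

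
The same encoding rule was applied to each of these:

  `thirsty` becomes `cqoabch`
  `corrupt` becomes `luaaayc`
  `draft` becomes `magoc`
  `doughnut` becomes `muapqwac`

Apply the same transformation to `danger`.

The shift depends on letter class: consonant t→c is +9, but vowel i→o is +6. Vowels shift forward by 6 and consonants shift forward by 9.
Applying it to danger: d(cons)+9=m, a(vowel)+6=g, n(cons)+9=w, g(cons)+9=p, e(vowel)+6=k, r(cons)+9=a.

mgwpka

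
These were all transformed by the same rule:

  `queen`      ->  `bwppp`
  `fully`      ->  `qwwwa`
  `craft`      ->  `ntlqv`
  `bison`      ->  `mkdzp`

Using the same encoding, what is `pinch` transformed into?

akynj

Shifts by position in queen: pos 0: q→b (+11), pos 1: u→w (+2), pos 2: e→p (+11), pos 3: e→p (+11), pos 4: n→p (+2) — repeating every 3. The shifts repeat in a cycle of length 3: positions 0,1,… shift by +11, +2, +11, then the pattern repeats.
Applying it to pinch: p+11=a, i+2=k, n+11=y, c+11=n, h+2=j.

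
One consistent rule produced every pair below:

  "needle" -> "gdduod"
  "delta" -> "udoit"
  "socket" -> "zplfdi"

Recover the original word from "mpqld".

force

This is an affine cipher: with a=0,…,z=25, each position x becomes (9x+19) mod 26.
Decoding mpqld: m(12)→3·(12−19)≡5=f; p(15)→3·(15−19)≡14=o; q(16)→3·(16−19)≡17=r; l(11)→3·(11−19)≡2=c; d(3)→3·(3−19)≡4=e (all mod 26).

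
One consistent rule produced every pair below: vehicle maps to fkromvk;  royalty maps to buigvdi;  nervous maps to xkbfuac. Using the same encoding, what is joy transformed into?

Vowels shift forward by 6 and consonants shift forward by 10.
Applying it to joy: j(cons)+10=t, o(vowel)+6=u, y(cons)+10=i.

tui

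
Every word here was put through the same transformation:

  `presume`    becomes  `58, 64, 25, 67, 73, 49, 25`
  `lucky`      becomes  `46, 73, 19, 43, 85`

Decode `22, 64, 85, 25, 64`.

p(#16)→58 and r(#18)→64: differences scale by 3, so n = 3·pos + 10. With a=1..z=26, the number is 3·pos + 10.
Decoding 22, 64, 85, 25, 64: 22→(22−10)÷3=4=d, 64→(64−10)÷3=18=r, 85→(85−10)÷3=25=y, 25→(25−10)÷3=5=e, 64→(64−10)÷3=18=r.

dryer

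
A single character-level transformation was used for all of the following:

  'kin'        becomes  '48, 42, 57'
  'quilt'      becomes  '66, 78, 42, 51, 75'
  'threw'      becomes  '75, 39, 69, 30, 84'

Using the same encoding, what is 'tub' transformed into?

75, 78, 21

k(#11)→48 and i(#9)→42: differences scale by 3, so n = 3·pos + 15. Each letter becomes 3×(its alphabet position, a=1..z=26) + 15.
Applying it to tub: t=20→75, u=21→78, b=2→21.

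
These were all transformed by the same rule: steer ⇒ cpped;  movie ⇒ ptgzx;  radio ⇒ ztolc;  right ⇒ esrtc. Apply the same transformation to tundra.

Read the word backwards and shift each letter +11.
Applying it to tundra: reverse → ardnut; then shift: a+11=l, r+11=c, d+11=o, n+11=y, u+11=f, t+11=e.

lcoyfe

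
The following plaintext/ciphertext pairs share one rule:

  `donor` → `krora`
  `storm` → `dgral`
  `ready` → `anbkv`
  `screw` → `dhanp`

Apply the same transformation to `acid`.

d(3)→k(10) and o(14)→r(17) fit y≡3x+1 (mod 26); the inverse of 3 mod 26 is 9. This is an affine cipher: with a=0,…,z=25, each position x becomes (3x+1) mod 26.
Applying it to acid: a(0)→3·0+1≡1=b; c(2)→3·2+1≡7=h; i(8)→3·8+1≡25=z; d(3)→3·3+1≡10=k (all mod 26).

bhzk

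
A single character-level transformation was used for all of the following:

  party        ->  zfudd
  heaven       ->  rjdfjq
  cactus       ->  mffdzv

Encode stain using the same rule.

Shifts by position in party: pos 0: p→z (+10), pos 1: a→f (+5), pos 2: r→u (+3), pos 3: t→d (+10), pos 4: y→d (+5) — repeating every 3. A repeating key of period 3 is used — shifts +10, +5, +3 over and over.
On stain: s+10=c, t+5=y, a+3=d, i+10=s, n+5=s.

cydss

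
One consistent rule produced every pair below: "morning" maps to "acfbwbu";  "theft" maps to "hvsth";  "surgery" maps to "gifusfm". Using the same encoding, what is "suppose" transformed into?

giddcgs

Compare letters: m→a is +14, o→c is +14, r→f is +14 — a constant shift. Each letter is shifted forward by 14 in the alphabet (a Caesar shift of +14).
For suppose: s+14=g, u+14=i, p+14=d, p+14=d, o+14=c, s+14=g, e+14=s.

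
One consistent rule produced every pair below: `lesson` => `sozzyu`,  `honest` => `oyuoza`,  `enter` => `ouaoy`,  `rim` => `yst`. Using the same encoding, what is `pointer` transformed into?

The shift depends on letter class: consonant l→s is +7, but vowel e→o is +10. Two shifts are in play — +10 for a/e/i/o/u, +7 for every other letter.
On pointer: p(cons)+7=w, o(vowel)+10=y, i(vowel)+10=s, n(cons)+7=u, t(cons)+7=a, e(vowel)+10=o, r(cons)+7=y.

wysuaoy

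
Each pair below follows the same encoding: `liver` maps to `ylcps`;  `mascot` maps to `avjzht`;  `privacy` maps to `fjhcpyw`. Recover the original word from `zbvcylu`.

nervous

The output letters match the input read backwards, each shifted +7: liver reversed is revil. Two steps: reverse the string, then apply a Caesar shift of +7.
Decoding zbvcylu: shift back: z−7=s, b−7=u, v−7=o, c−7=v, y−7=r, l−7=e, u−7=n → suovren; then reverse → nervous.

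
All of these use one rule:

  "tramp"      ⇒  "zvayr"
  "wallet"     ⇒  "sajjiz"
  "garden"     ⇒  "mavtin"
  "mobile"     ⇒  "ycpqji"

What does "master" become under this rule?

t(19)→z(25) and r(17)→v(21) fit y≡15x+0 (mod 26); the inverse of 15 mod 26 is 7. Each letter's alphabet position (a=0..z=25) is mapped through 15·x+0 mod 26 — an affine cipher.
On master: m(12)→15·12+0≡24=y; a(0)→15·0+0≡0=a; s(18)→15·18+0≡10=k; t(19)→15·19+0≡25=z; e(4)→15·4+0≡8=i; r(17)→15·17+0≡21=v (all mod 26).

yakziv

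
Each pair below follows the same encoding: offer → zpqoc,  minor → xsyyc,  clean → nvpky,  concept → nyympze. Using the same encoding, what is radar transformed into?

A repeating key of period 2 is used — shifts +11, +10 over and over.
For radar: r+11=c, a+10=k, d+11=o, a+10=k, r+11=c.

ckokc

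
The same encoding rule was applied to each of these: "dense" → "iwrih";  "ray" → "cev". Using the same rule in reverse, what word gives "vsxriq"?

mentor

Two steps: reverse the string, then apply a Caesar shift of +4.
Undoing it on vsxriq: shift back: v−4=r, s−4=o, x−4=t, r−4=n, i−4=e, q−4=m → rotnem; then reverse → mentor.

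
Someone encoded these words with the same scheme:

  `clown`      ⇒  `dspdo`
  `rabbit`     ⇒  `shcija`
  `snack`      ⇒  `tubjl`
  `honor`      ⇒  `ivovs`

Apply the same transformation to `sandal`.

It's a Vigenère-style cipher with numeric key [1,7]: position i shifts by key[i mod 2].
For sandal: s+1=t, a+7=h, n+1=o, d+7=k, a+1=b, l+7=s.

thokbs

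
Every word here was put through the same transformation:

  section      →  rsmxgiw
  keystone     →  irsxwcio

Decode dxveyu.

quartz

The output letters match the input read backwards, each shifted +4: section reversed is noitces. The word is reversed, then every letter is shifted forward by 4.
Undoing it on dxveyu: shift back: d−4=z, x−4=t, v−4=r, e−4=a, y−4=u, u−4=q → ztrauq; then reverse → quartz.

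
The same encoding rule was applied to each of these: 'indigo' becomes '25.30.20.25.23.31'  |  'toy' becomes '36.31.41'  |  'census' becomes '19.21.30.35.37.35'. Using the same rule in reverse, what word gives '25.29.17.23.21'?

image

The number is (letter's place in the alphabet, a=1) + 16.
Reversing it on 25.29.17.23.21: 25→(25−16)÷1=9=i, 29→(29−16)÷1=13=m, 17→(17−16)÷1=1=a, 23→(23−16)÷1=7=g, 21→(21−16)÷1=5=e.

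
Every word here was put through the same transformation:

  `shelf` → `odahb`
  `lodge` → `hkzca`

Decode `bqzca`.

fudge

Every letter moves 22 places later in the alphabet, wrapping around z→a.
Undoing it on bqzca: b−22=f, q−22=u, z−22=d, c−22=g, a−22=e.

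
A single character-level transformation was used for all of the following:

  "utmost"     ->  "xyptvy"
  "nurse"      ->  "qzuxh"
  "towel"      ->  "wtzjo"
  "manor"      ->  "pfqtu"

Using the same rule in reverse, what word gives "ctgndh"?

zodiac

Shifts by position in utmost: pos 0: u→x (+3), pos 1: t→y (+5), pos 2: m→p (+3), pos 3: o→t (+5) — repeating every 2. The shifts repeat in a cycle of length 2: positions 0,1,… shift by +3, +5, then the pattern repeats.
Undoing it on ctgndh: c−3=z, t−5=o, g−3=d, n−5=i, d−3=a, h−5=c.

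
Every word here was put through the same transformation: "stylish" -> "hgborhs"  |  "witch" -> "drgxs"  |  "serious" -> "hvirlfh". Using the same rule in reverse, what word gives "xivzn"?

Each letter is replaced by its mirror in the alphabet: a↔z, b↔y, c↔x, and so on (the Atbash cipher).
Decoding xivzn: x↔c, i↔r, v↔e, z↔a, n↔m.

cream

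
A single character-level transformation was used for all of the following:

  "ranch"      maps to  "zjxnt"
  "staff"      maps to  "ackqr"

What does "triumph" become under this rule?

basfycv

In ranch: r→z is +8, a→j is +9, n→x is +10, c→n is +11 — the shift increases by 1 each position. Letter i (0-indexed) is shifted by i+8, so successive shifts are 8, 9, 10, ….
For triumph: t+8=b, r+9=a, i+10=s, u+11=f, m+12=y, p+13=c, h+14=v.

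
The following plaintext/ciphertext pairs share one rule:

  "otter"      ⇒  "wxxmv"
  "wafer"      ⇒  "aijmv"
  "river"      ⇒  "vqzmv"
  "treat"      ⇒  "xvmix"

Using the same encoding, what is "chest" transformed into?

glmwx

The rule splits by letter class: vowels +8, consonants +4.
For chest: c(cons)+4=g, h(cons)+4=l, e(vowel)+8=m, s(cons)+4=w, t(cons)+4=x.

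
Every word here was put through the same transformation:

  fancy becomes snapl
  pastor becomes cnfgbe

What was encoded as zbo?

Each letter is shifted forward by 13 in the alphabet (a Caesar shift of +13).
Decoding zbo: z−13=m, b−13=o, o−13=b.

mob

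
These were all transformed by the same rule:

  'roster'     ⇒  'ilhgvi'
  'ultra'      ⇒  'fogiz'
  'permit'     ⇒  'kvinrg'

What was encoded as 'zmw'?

and

Each pair mirrors across the alphabet (r↔i, o↔l, s↔h): positions sum to 25. This is the alphabet-reversal cipher (Atbash): a becomes z, b becomes y, etc.
Decoding zmw: z↔a, m↔n, w↔d.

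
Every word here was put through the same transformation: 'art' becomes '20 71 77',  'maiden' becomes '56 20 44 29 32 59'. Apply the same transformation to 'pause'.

65 20 80 74 32

a(#1)→20 and r(#18)→71: differences scale by 3, so n = 3·pos + 17. The formula is n = 3×(alphabet index, a=1) + 17.
For pause: p=16→65, a=1→20, u=21→80, s=19→74, e=5→32.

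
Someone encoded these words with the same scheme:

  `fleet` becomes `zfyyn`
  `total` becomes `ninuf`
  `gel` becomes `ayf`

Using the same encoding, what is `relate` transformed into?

lyfuny

This is a Caesar cipher with shift 20.
For relate: r+20=l, e+20=y, l+20=f, a+20=u, t+20=n, e+20=y.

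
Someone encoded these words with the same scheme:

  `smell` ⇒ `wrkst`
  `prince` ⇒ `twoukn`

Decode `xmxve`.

throw

In smell: s→w is +4, m→r is +5, e→k is +6, l→s is +7 — the shift increases by 1 each position. Each letter shifts forward by (position + 4), i.e. 4, 5, 6, … — the shift grows by one for each successive letter.
Undoing it on xmxve: x−4=t, m−5=h, x−6=r, v−7=o, e−8=w.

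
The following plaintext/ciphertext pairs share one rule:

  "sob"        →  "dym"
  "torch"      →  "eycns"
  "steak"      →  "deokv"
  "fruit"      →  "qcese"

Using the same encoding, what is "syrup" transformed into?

The shift depends on letter class: consonant s→d is +11, but vowel o→y is +10. Two shifts are in play — +10 for a/e/i/o/u, +11 for every other letter.
On syrup: s(cons)+11=d, y(cons)+11=j, r(cons)+11=c, u(vowel)+10=e, p(cons)+11=a.

djcea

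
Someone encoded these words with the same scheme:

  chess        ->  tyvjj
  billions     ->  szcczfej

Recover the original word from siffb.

Every letter moves 17 places later in the alphabet, wrapping around z→a.
Undoing it on siffb: s−17=b, i−17=r, f−17=o, f−17=o, b−17=k.

brook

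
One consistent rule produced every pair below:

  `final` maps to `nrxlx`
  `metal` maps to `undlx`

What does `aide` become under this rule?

irnp

The shift increases by 1 at each position, starting from +8: 8, 9, 10, ….
On aide: a+8=i, i+9=r, d+10=n, e+11=p.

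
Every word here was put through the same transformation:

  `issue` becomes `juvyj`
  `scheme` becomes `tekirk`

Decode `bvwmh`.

attic

In issue: i→j is +1, s→u is +2, s→v is +3, u→y is +4 — the shift increases by 1 each position. Each letter shifts forward by (position + 1), i.e. 1, 2, 3, … — the shift grows by one for each successive letter.
Undoing it on bvwmh: b−1=a, v−2=t, w−3=t, m−4=i, h−5=c.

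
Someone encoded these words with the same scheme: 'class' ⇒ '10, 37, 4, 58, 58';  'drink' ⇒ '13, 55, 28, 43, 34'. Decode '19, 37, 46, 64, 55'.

flour

c(#3)→10 and l(#12)→37: differences scale by 3, so n = 3·pos + 1. Each letter becomes 3×(its alphabet position, a=1..z=26) + 1.
Reversing it on 19, 37, 46, 64, 55: 19→(19−1)÷3=6=f, 37→(37−1)÷3=12=l, 46→(46−1)÷3=15=o, 64→(64−1)÷3=21=u, 55→(55−1)÷3=18=r.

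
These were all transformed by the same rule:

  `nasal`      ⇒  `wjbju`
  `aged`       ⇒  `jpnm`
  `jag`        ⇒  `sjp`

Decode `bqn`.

Compare letters: n→w is +9, a→j is +9, s→b is +9 — a constant shift. This is a Caesar cipher with shift 9.
Decoding bqn: b−9=s, q−9=h, n−9=e.

she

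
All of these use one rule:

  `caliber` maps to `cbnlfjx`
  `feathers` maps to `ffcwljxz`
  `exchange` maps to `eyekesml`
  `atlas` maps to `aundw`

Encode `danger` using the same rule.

In caliber: c→c is +0, a→b is +1, l→n is +2, i→l is +3 — the shift increases by 1 each position. Letter i (0-indexed) is shifted by i+0, so successive shifts are 0, 1, 2, ….
For danger: d+0=d, a+1=b, n+2=p, g+3=j, e+4=i, r+5=w.

dbpjiw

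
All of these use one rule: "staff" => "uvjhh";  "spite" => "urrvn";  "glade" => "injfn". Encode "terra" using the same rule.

vnttj

Two shifts are in play — +9 for a/e/i/o/u, +2 for every other letter.
For terra: t(cons)+2=v, e(vowel)+9=n, r(cons)+2=t, r(cons)+2=t, a(vowel)+9=j.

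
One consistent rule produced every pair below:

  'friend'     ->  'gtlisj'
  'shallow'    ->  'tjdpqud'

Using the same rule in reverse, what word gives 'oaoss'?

In friend: f→g is +1, r→t is +2, i→l is +3, e→i is +4 — the shift increases by 1 each position. Each letter shifts forward by (position + 1), i.e. 1, 2, 3, … — the shift grows by one for each successive letter.
Reversing it on oaoss: o−1=n, a−2=y, o−3=l, s−4=o, s−5=n.

nylon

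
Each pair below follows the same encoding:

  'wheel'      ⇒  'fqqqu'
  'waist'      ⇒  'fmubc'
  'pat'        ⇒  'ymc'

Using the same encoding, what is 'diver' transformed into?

The shift depends on letter class: consonant w→f is +9, but vowel e→q is +12. The rule splits by letter class: vowels +12, consonants +9.
Applying it to diver: d(cons)+9=m, i(vowel)+12=u, v(cons)+9=e, e(vowel)+12=q, r(cons)+9=a.

mueqa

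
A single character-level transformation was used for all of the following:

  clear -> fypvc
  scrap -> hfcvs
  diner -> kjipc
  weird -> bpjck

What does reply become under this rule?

c(2)→f(5) and l(11)→y(24) fit y≡5x+21 (mod 26); the inverse of 5 mod 26 is 21. Each letter's alphabet position (a=0..z=25) is mapped through 5·x+21 mod 26 — an affine cipher.
Applying it to reply: r(17)→5·17+21≡2=c; e(4)→5·4+21≡15=p; p(15)→5·15+21≡18=s; l(11)→5·11+21≡24=y; y(24)→5·24+21≡11=l (all mod 26).

cpsyl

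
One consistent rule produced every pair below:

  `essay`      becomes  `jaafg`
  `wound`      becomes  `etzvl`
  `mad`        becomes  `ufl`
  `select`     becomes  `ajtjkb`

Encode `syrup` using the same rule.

The shift depends on letter class: consonant s→a is +8, but vowel e→j is +5. Two shifts are in play — +5 for a/e/i/o/u, +8 for every other letter.
For syrup: s(cons)+8=a, y(cons)+8=g, r(cons)+8=z, u(vowel)+5=z, p(cons)+8=x.

agzzx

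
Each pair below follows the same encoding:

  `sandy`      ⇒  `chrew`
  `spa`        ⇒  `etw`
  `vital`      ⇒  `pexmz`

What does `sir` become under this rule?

The output letters match the input read backwards, each shifted +4: sandy reversed is ydnas. The word is reversed, then every letter is shifted forward by 4.
On sir: reverse → ris; then shift: r+4=v, i+4=m, s+4=w.

vmw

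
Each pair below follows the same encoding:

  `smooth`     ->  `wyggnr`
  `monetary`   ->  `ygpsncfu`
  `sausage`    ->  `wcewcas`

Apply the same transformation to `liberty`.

s(18)→w(22) and m(12)→y(24) fit y≡17x+2 (mod 26); the inverse of 17 mod 26 is 23. Treating letters as 0–25, the rule is x ↦ 17x + 2 (mod 26).
Applying it to liberty: l(11)→17·11+2≡7=h; i(8)→17·8+2≡8=i; b(1)→17·1+2≡19=t; e(4)→17·4+2≡18=s; r(17)→17·17+2≡5=f; t(19)→17·19+2≡13=n; y(24)→17·24+2≡20=u (all mod 26).

hitsfnu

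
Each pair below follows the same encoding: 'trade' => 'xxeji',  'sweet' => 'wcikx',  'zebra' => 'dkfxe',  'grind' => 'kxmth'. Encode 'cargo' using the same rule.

Shifts by position in trade: pos 0: t→x (+4), pos 1: r→x (+6), pos 2: a→e (+4), pos 3: d→j (+6) — repeating every 2. It's a Vigenère-style cipher with numeric key [4,6]: position i shifts by key[i mod 2].
Applying it to cargo: c+4=g, a+6=g, r+4=v, g+6=m, o+4=s.

ggvms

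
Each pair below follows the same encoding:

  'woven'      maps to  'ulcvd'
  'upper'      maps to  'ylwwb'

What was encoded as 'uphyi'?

brain

The output letters match the input read backwards, each shifted +7: woven reversed is nevow. The word is reversed, then every letter is shifted forward by 7.
Undoing it on uphyi: shift back: u−7=n, p−7=i, h−7=a, y−7=r, i−7=b → niarb; then reverse → brain.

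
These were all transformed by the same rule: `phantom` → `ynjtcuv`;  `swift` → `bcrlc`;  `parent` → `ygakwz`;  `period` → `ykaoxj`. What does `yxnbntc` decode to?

prevent

The shifts repeat in a cycle of length 2: positions 0,1,… shift by +9, +6, then the pattern repeats.
Decoding yxnbntc: y−9=p, x−6=r, n−9=e, b−6=v, n−9=e, t−6=n, c−9=t.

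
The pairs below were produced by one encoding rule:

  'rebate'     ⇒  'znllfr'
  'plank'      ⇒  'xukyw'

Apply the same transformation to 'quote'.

ydyeq

In rebate: r→z is +8, e→n is +9, b→l is +10, a→l is +11 — the shift increases by 1 each position. Each letter shifts forward by (position + 8), i.e. 8, 9, 10, … — the shift grows by one for each successive letter.
On quote: q+8=y, u+9=d, o+10=y, t+11=e, e+12=q.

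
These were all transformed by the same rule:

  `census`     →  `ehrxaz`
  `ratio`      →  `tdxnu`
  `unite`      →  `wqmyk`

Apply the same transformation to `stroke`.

In census: c→e is +2, e→h is +3, n→r is +4, s→x is +5 — the shift increases by 1 each position. The shift increases by 1 at each position, starting from +2: 2, 3, 4, ….
For stroke: s+2=u, t+3=w, r+4=v, o+5=t, k+6=q, e+7=l.

uwvtql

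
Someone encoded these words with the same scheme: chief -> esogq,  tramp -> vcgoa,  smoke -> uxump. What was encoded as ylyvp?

waste

Shifts by position in chief: pos 0: c→e (+2), pos 1: h→s (+11), pos 2: i→o (+6), pos 3: e→g (+2), pos 4: f→q (+11) — repeating every 3. It's a Vigenère-style cipher with numeric key [2,11,6]: position i shifts by key[i mod 3].
Undoing it on ylyvp: y−2=w, l−11=a, y−6=s, v−2=t, p−11=e.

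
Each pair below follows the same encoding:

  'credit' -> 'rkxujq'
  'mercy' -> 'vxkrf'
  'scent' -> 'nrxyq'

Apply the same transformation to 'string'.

Treating letters as 0–25, the rule is x ↦ 3x + 11 (mod 26).
For string: s(18)→3·18+11≡13=n; t(19)→3·19+11≡16=q; r(17)→3·17+11≡10=k; i(8)→3·8+11≡9=j; n(13)→3·13+11≡24=y; g(6)→3·6+11≡3=d (all mod 26).

nqkjyd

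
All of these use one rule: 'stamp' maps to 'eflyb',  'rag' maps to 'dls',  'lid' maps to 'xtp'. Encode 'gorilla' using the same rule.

szdtxxl

The shift depends on letter class: consonant s→e is +12, but vowel a→l is +11. Vowels shift forward by 11 and consonants shift forward by 12.
Applying it to gorilla: g(cons)+12=s, o(vowel)+11=z, r(cons)+12=d, i(vowel)+11=t, l(cons)+12=x, l(cons)+12=x, a(vowel)+11=l.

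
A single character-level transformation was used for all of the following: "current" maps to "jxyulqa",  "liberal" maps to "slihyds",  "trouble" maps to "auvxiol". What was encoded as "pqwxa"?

A repeating key of period 2 is used — shifts +7, +3 over and over.
Undoing it on pqwxa: p−7=i, q−3=n, w−7=p, x−3=u, a−7=t.

input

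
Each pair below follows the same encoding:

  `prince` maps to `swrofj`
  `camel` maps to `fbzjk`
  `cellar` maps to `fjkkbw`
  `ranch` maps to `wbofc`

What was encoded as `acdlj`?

those

Treating letters as 0–25, the rule is x ↦ 15x + 1 (mod 26).
Undoing it on acdlj: a(0)→7·(0−1)≡19=t; c(2)→7·(2−1)≡7=h; d(3)→7·(3−1)≡14=o; l(11)→7·(11−1)≡18=s; j(9)→7·(9−1)≡4=e (all mod 26).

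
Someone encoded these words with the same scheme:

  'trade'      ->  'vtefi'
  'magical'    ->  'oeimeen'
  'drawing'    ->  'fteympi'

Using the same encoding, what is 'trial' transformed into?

Vowels shift forward by 4 and consonants shift forward by 2.
On trial: t(cons)+2=v, r(cons)+2=t, i(vowel)+4=m, a(vowel)+4=e, l(cons)+2=n.

vtmen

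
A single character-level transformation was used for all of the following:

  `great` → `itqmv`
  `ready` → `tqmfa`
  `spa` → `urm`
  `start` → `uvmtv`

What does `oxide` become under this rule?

azufq

Two shifts are in play — +12 for a/e/i/o/u, +2 for every other letter.
For oxide: o(vowel)+12=a, x(cons)+2=z, i(vowel)+12=u, d(cons)+2=f, e(vowel)+12=q.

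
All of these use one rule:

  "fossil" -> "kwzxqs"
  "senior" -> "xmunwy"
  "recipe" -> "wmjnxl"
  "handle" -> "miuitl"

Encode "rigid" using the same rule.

wqnnl

A repeating key of period 3 is used — shifts +5, +8, +7 over and over.
Applying it to rigid: r+5=w, i+8=q, g+7=n, i+5=n, d+8=l.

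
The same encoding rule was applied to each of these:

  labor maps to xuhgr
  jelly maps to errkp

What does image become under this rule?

The output letters match the input read backwards, each shifted +6: labor reversed is robal. Two steps: reverse the string, then apply a Caesar shift of +6.
For image: reverse → egami; then shift: e+6=k, g+6=m, a+6=g, m+6=s, i+6=o.

kmgso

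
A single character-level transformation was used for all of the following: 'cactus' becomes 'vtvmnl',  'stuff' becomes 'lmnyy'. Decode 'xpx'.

It's a constant shift of +19 (ROT19).
Reversing it on xpx: x−19=e, p−19=w, x−19=e.

ewe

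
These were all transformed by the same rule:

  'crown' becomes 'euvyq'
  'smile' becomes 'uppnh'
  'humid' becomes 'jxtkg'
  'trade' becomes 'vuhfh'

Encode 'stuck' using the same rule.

uwben

The shifts repeat in a cycle of length 3: positions 0,1,… shift by +2, +3, +7, then the pattern repeats.
For stuck: s+2=u, t+3=w, u+7=b, c+2=e, k+3=n.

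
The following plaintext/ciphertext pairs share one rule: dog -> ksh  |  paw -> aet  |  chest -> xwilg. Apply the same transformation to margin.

rmkveq

The output letters match the input read backwards, each shifted +4: dog reversed is god. The word is reversed, then every letter is shifted forward by 4.
Applying it to margin: reverse → nigram; then shift: n+4=r, i+4=m, g+4=k, r+4=v, a+4=e, m+4=q.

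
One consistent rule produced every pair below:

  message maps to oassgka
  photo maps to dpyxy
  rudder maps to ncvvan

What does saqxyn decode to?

sector

m(12)→o(14) and e(4)→a(0) fit y≡5x+6 (mod 26); the inverse of 5 mod 26 is 21. This is an affine cipher: with a=0,…,z=25, each position x becomes (5x+6) mod 26.
Undoing it on saqxyn: s(18)→21·(18−6)≡18=s; a(0)→21·(0−6)≡4=e; q(16)→21·(16−6)≡2=c; x(23)→21·(23−6)≡19=t; y(24)→21·(24−6)≡14=o; n(13)→21·(13−6)≡17=r (all mod 26).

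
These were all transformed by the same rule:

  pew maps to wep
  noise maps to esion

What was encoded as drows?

sword

The output letters match the input read backwards: pew reversed is wep. The word is simply reversed.
Reversing it on drows: then reverse → sword.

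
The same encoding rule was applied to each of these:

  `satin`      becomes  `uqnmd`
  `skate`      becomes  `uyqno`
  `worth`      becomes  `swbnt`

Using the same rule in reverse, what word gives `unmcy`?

stick

s(18)→u(20) and a(0)→q(16) fit y≡19x+16 (mod 26); the inverse of 19 mod 26 is 11. Treating letters as 0–25, the rule is x ↦ 19x + 16 (mod 26).
Reversing it on unmcy: u(20)→11·(20−16)≡18=s; n(13)→11·(13−16)≡19=t; m(12)→11·(12−16)≡8=i; c(2)→11·(2−16)≡2=c; y(24)→11·(24−16)≡10=k (all mod 26).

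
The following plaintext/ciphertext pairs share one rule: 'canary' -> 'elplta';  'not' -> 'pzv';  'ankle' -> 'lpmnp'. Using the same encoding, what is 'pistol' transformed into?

Two shifts are in play — +11 for a/e/i/o/u, +2 for every other letter.
Applying it to pistol: p(cons)+2=r, i(vowel)+11=t, s(cons)+2=u, t(cons)+2=v, o(vowel)+11=z, l(cons)+2=n.

rtuvzn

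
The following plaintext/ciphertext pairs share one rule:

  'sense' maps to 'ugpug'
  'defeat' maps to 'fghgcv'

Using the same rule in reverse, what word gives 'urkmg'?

spike

This is a Caesar cipher with shift 2.
Reversing it on urkmg: u−2=s, r−2=p, k−2=i, m−2=k, g−2=e.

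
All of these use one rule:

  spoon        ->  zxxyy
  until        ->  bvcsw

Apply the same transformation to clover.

jtxfpd

In spoon: s→z is +7, p→x is +8, o→x is +9, o→y is +10 — the shift increases by 1 each position. Letter i (0-indexed) is shifted by i+7, so successive shifts are 7, 8, 9, ….
For clover: c+7=j, l+8=t, o+9=x, v+10=f, e+11=p, r+12=d.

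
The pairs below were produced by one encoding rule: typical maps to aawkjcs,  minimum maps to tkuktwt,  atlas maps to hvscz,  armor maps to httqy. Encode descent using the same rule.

kgzelpa

Shifts by position in typical: pos 0: t→a (+7), pos 1: y→a (+2), pos 2: p→w (+7), pos 3: i→k (+2) — repeating every 2. A repeating key of period 2 is used — shifts +7, +2 over and over.
For descent: d+7=k, e+2=g, s+7=z, c+2=e, e+7=l, n+2=p, t+7=a.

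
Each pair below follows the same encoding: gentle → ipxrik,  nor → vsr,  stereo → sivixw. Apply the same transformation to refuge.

The output letters match the input read backwards, each shifted +4: gentle reversed is eltneg. Read the word backwards and shift each letter +4.
For refuge: reverse → egufer; then shift: e+4=i, g+4=k, u+4=y, f+4=j, e+4=i, r+4=v.

ikyjiv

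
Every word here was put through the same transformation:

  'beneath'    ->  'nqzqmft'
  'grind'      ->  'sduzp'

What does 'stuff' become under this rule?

efgrr

Compare letters: b→n is +12, e→q is +12, n→z is +12 — a constant shift. It's a constant shift of +12 (ROT12).
Applying it to stuff: s+12=e, t+12=f, u+12=g, f+12=r, f+12=r.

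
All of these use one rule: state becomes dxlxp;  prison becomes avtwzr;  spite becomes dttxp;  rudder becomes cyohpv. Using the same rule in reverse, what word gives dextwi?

It's a Vigenère-style cipher with numeric key [11,4]: position i shifts by key[i mod 2].
Undoing it on dextwi: d−11=s, e−4=a, x−11=m, t−4=p, w−11=l, i−4=e.

sample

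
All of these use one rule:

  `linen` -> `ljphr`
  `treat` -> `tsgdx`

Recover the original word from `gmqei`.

Letter i (0-indexed) is shifted by i+0, so successive shifts are 0, 1, 2, ….
Undoing it on gmqei: g−0=g, m−1=l, q−2=o, e−3=b, i−4=e.

globe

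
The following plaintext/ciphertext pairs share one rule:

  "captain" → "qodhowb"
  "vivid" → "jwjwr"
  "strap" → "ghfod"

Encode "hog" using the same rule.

Compare letters: c→q is +14, a→o is +14, p→d is +14 — a constant shift. It's a constant shift of +14 (ROT14).
On hog: h+14=v, o+14=c, g+14=u.

vcu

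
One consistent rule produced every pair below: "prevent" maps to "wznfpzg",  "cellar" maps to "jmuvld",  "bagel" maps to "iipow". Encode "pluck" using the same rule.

wtdmv

In prevent: p→w is +7, r→z is +8, e→n is +9, v→f is +10 — the shift increases by 1 each position. Letter i (0-indexed) is shifted by i+7, so successive shifts are 7, 8, 9, ….
Applying it to pluck: p+7=w, l+8=t, u+9=d, c+10=m, k+11=v.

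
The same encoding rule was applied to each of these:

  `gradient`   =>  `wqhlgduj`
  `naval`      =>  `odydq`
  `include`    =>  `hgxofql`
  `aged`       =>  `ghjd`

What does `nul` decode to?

The output letters match the input read backwards, each shifted +3: gradient reversed is tneidarg. The word is reversed, then every letter is shifted forward by 3.
Reversing it on nul: shift back: n−3=k, u−3=r, l−3=i → kri; then reverse → irk.

irk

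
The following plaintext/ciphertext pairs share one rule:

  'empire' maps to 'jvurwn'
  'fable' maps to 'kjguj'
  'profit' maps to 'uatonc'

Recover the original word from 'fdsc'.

Shifts by position in empire: pos 0: e→j (+5), pos 1: m→v (+9), pos 2: p→u (+5), pos 3: i→r (+9) — repeating every 2. It's a Vigenère-style cipher with numeric key [5,9]: position i shifts by key[i mod 2].
Reversing it on fdsc: f−5=a, d−9=u, s−5=n, c−9=t.

aunt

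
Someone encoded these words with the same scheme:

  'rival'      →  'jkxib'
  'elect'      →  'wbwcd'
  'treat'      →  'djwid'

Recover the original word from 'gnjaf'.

shrub

r(17)→j(9) and i(8)→k(10) fit y≡23x+8 (mod 26); the inverse of 23 mod 26 is 17. Each letter's alphabet position (a=0..z=25) is mapped through 23·x+8 mod 26 — an affine cipher.
Undoing it on gnjaf: g(6)→17·(6−8)≡18=s; n(13)→17·(13−8)≡7=h; j(9)→17·(9−8)≡17=r; a(0)→17·(0−8)≡20=u; f(5)→17·(5−8)≡1=b (all mod 26).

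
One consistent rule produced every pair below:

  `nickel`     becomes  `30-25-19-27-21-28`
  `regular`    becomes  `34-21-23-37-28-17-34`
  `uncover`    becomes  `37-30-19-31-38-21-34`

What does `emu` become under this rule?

n is letter #14 and maps to 30: an offset of 16. Each letter is replaced by its alphabet position (a=1..z=26) + 16.
On emu: e=5→21, m=13→29, u=21→37.

21-29-37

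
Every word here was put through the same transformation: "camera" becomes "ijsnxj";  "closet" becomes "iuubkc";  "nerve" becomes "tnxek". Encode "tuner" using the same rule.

zdtnx

A repeating key of period 2 is used — shifts +6, +9 over and over.
On tuner: t+6=z, u+9=d, n+6=t, e+9=n, r+6=x.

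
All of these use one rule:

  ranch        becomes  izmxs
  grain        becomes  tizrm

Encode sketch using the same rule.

Each letter is replaced by its mirror in the alphabet: a↔z, b↔y, c↔x, and so on (the Atbash cipher).
On sketch: s↔h, k↔p, e↔v, t↔g, c↔x, h↔s.

hpvgxs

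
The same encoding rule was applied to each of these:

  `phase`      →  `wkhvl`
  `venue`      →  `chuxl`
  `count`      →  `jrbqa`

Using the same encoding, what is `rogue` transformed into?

Shifts by position in phase: pos 0: p→w (+7), pos 1: h→k (+3), pos 2: a→h (+7), pos 3: s→v (+3) — repeating every 2. It's a Vigenère-style cipher with numeric key [7,3]: position i shifts by key[i mod 2].
Applying it to rogue: r+7=y, o+3=r, g+7=n, u+3=x, e+7=l.

yrnxl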